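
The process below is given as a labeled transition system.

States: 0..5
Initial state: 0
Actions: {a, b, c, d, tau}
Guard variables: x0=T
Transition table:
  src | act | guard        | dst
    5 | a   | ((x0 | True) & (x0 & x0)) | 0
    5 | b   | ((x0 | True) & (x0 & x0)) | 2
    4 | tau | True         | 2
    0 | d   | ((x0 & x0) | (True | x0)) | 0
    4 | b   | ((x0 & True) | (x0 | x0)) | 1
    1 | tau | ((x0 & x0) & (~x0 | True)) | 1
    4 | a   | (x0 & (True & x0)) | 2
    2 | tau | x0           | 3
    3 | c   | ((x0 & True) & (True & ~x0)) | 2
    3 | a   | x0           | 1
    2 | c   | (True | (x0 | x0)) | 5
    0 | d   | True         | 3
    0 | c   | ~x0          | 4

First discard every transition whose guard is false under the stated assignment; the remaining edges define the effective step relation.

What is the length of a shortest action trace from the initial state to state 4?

Answer: UNREACHABLE

Analysis:
Breadth-first toward 4:
  Layer 0: {0}
  Layer 1: {3}
  Layer 2: {1}
4 never appears.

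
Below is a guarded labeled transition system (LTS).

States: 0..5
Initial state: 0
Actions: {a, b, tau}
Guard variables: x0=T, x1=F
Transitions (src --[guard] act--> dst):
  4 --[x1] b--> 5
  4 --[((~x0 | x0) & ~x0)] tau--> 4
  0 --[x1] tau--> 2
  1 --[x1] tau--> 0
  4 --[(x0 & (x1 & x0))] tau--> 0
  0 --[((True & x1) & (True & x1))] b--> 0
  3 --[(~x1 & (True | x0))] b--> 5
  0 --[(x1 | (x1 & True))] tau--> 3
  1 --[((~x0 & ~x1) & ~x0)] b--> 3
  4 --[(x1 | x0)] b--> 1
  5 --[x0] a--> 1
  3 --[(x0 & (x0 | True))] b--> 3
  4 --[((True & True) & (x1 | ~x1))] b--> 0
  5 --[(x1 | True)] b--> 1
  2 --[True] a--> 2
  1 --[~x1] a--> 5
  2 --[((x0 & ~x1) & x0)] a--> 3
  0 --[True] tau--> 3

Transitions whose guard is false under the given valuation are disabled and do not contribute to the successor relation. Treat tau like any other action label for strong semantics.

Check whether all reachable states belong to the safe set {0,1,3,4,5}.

Safe = {0,1,3,4,5}
Reachable = {0,1,3,5}
  0: ✓
  1: ✓
  3: ✓
  5: ✓

Answer: INVARIANT HOLDS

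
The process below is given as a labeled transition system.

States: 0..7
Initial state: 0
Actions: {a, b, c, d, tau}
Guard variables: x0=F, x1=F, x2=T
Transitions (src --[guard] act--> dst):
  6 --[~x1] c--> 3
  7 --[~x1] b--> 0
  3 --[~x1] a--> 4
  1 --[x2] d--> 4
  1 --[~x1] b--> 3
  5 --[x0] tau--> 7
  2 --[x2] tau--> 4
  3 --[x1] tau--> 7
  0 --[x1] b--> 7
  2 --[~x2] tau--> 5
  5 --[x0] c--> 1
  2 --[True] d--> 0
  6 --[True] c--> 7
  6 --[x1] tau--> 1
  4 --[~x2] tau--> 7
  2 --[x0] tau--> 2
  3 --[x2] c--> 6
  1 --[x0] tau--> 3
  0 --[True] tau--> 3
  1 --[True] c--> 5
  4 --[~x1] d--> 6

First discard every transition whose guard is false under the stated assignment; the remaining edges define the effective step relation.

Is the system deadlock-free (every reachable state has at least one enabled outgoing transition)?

Answer: DEADLOCK-FREE

Trace:
Reach set: {0,3,4,6,7}
  0: tau→3  [1 out]
  3: a→4  c→6  [2 out]
  4: d→6  [1 out]
  6: c→3  c→7  [2 out]
  7: b→0  [1 out]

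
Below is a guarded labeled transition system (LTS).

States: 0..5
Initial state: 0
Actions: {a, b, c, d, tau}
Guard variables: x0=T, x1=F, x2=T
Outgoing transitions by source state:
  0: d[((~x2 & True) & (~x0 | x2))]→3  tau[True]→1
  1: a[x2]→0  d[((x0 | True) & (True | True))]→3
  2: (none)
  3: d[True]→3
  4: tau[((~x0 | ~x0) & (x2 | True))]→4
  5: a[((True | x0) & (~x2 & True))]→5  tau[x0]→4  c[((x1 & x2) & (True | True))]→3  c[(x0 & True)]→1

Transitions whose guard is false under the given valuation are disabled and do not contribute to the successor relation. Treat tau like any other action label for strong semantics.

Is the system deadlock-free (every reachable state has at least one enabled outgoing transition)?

Reachable = {0,1,3}
  0: tau→1  [1 exit(s)]
  1: a→0  d→3  [2 exit(s)]
  3: d→3  [1 exit(s)]

Answer: DEADLOCK-FREE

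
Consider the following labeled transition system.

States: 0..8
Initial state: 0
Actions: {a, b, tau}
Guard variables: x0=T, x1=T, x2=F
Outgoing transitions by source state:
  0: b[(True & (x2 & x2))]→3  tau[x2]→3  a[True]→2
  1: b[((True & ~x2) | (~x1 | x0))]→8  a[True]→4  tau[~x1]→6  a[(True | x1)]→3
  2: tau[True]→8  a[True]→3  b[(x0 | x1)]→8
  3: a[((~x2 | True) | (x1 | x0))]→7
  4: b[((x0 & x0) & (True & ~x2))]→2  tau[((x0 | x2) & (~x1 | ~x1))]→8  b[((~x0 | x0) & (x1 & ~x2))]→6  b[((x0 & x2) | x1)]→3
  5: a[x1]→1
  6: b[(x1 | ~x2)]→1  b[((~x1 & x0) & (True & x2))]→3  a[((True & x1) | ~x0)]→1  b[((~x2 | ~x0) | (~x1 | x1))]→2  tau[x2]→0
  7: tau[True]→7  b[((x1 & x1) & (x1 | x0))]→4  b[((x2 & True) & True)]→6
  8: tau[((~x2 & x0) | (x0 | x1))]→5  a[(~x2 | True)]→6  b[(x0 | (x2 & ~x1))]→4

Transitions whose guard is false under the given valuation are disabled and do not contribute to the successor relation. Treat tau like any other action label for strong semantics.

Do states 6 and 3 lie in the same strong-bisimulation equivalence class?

Answer: NOT BISIMILAR

Working:
Bisimulation quotient by refinement:
  round 0: {{0,1,2,3,4,5,6,7,8}}
  round 1: {{0,3,5},{1,6},{2,8},{4},{7}}
  round 2: {{0},{1},{2},{3},{4},{5},{6},{7},{8}}
9 equivalence class(es) (converged in 3)
class of 6: {6}; class of 3: {3}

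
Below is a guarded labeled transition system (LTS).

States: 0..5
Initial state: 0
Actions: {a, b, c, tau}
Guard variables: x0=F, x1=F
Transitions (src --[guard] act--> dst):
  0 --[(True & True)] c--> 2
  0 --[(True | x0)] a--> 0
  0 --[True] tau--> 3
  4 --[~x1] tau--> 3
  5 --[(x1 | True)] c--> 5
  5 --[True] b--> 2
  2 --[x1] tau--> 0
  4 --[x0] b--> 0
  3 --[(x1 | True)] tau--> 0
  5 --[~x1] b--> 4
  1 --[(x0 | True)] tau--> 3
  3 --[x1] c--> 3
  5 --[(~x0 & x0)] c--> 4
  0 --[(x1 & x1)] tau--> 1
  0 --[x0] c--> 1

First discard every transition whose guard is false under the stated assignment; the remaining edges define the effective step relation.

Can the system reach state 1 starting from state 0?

Guard filter leaves 9 enabled edge(s).
depth 0: {0}
depth 1: {2,3}  now seen {0,2,3}
Reach set: {0,2,3}

Answer: UNREACHABLE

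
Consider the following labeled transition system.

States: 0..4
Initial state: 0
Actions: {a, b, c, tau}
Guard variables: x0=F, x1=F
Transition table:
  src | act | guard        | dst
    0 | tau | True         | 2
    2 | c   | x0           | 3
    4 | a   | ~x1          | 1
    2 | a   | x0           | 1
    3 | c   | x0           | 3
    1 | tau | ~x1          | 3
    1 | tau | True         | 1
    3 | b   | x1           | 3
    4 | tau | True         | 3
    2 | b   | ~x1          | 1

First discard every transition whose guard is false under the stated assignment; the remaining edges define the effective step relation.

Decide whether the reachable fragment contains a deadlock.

Answer: DEADLOCK at state 3

Working:
Reach set: {0,1,2,3}
  0: tau→2  [1 exit(s)]
  1: tau→1  tau→3  [2 exit(s)]
  2: b→1  [1 exit(s)]
  3: ∅  [STUCK]
trace reaching 3: tau·b·tau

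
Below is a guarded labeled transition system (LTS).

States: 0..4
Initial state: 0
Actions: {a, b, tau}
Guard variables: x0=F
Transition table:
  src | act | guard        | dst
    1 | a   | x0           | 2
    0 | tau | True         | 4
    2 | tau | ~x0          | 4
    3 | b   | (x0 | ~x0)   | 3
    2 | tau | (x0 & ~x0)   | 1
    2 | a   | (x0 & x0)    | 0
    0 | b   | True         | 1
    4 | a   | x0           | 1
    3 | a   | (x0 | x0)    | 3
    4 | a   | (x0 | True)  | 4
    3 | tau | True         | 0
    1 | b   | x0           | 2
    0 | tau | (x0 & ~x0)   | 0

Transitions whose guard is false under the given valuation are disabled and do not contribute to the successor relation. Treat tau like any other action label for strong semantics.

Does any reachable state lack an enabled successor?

Answer: DEADLOCK at state 1

Analysis:
Reach set: {0,1,4}
  0: b→1  tau→4  [2 out]
  1: ∅  [no exit]
  4: a→4  [1 out]
Path to 1: b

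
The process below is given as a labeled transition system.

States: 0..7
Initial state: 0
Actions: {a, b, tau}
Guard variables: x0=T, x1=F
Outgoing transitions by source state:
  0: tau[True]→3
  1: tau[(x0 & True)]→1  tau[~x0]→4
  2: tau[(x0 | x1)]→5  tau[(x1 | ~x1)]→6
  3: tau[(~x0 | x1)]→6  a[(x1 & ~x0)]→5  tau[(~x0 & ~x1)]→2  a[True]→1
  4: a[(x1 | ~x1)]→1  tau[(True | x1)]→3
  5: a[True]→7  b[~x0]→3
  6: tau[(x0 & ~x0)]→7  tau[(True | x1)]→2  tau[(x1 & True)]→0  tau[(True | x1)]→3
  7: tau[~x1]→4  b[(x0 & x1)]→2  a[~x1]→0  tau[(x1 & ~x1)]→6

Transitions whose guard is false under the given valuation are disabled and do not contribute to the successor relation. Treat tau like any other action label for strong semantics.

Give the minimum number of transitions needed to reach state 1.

Answer: 2

Trace:
BFS to 1:
  depth 0: {0}
  depth 1: {3}
  depth 2: {1}
1 enters at depth 2; path tau·a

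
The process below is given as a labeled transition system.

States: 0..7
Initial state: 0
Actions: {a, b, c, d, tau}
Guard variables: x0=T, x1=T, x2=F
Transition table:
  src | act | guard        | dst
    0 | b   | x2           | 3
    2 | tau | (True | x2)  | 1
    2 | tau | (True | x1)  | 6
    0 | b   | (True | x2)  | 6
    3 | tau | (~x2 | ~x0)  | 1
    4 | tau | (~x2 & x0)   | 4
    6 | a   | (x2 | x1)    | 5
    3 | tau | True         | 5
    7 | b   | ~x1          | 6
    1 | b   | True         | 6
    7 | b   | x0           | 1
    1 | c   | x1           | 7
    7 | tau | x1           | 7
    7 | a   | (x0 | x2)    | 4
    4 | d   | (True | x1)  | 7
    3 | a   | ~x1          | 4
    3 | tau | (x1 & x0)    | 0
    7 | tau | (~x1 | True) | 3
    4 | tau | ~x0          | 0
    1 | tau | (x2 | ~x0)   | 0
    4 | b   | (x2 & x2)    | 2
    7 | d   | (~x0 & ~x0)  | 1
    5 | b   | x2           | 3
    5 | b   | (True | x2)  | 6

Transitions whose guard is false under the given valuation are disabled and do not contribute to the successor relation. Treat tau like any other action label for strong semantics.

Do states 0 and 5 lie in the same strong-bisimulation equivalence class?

Compute ~ classes (split until stable):
  P[0] = {{0,1,2,3,4,5,6,7}}
  P[1] = {{0,5},{1},{2,3},{4},{6},{7}}
  P[2] = {{0,5},{1},{2},{3},{4},{6},{7}}
stable after 3 split(s): 7 block(s)
0∈{0,5}, 5∈{0,5}

Answer: BISIMILAR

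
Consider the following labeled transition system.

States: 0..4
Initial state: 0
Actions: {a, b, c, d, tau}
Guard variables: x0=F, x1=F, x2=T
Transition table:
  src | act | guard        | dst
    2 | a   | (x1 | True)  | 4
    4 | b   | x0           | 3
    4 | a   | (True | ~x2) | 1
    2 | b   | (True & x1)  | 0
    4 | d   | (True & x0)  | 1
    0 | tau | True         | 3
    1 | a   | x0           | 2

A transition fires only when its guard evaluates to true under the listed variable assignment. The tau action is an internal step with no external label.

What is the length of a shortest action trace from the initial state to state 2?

Layered search for 2:
  depth 0: {0}
  depth 1: {3}
2 never appears.

Answer: UNREACHABLE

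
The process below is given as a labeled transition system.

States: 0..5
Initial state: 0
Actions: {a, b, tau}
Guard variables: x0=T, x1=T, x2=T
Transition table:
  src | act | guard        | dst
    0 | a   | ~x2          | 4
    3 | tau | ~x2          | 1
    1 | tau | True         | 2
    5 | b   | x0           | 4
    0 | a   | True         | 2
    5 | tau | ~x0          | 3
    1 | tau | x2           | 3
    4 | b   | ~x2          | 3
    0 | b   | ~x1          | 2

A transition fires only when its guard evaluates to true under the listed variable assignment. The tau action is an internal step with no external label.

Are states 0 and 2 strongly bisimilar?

Compute ~ classes (split until stable):
  round 0: {{0,1,2,3,4,5}}
  round 1: {{0},{1},{2,3,4},{5}}
stable after 2 split(s): 4 block(s)
0∈{0}, 2∈{2,3,4}

Answer: NOT BISIMILAR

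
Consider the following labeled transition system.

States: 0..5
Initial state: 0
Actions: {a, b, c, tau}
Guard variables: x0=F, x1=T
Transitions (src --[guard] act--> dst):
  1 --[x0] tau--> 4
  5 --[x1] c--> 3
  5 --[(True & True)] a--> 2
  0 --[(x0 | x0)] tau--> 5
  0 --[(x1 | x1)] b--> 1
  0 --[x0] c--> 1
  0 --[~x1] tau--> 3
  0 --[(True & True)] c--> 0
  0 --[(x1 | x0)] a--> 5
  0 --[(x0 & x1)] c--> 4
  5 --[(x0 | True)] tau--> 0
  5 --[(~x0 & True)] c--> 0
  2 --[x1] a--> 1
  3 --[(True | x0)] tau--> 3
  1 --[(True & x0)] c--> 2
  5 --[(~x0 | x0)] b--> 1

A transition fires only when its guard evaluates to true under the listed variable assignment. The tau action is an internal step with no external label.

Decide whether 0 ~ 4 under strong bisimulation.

Answer: NOT BISIMILAR

Working:
Refine partition for ~:
  π0 = {{0,1,2,3,4,5}}
  π1 = {{0},{1,4},{2},{3},{5}}
stable after 2 split(s): 5 block(s)
0∈{0}, 4∈{1,4}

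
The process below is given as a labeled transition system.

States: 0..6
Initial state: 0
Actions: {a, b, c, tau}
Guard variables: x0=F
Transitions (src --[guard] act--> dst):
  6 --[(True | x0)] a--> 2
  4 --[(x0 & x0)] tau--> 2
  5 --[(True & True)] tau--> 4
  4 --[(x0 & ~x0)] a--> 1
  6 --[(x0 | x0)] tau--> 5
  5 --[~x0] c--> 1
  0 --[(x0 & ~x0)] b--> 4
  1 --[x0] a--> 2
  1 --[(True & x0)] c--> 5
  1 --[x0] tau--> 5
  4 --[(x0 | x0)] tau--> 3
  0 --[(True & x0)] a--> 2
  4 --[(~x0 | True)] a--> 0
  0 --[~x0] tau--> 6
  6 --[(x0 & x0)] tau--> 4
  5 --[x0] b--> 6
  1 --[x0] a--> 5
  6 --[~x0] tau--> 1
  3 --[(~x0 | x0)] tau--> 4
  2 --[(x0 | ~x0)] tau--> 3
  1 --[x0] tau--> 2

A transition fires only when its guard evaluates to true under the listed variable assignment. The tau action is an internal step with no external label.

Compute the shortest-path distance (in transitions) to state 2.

Answer: 2

Trace:
Layered search for 2:
  Layer 0: {0}
  Layer 1: {6}
  Layer 2: {1,2}
2 enters at depth 2; path tau·a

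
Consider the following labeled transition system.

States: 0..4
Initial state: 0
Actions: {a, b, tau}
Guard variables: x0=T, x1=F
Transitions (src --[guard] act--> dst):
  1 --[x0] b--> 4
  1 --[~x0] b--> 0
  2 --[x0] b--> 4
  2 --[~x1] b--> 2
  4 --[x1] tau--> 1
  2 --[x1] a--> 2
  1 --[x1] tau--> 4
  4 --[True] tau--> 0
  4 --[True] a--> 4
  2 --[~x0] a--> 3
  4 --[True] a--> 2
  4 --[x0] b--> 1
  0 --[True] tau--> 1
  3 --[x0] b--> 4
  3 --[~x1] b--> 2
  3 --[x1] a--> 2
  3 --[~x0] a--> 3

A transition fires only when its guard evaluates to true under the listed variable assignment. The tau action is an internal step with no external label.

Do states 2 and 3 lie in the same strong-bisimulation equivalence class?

Answer: BISIMILAR

Trace:
Compute ~ classes (split until stable):
  P[0] = {{0,1,2,3,4}}
  P[1] = {{0},{1,2,3},{4}}
  P[2] = {{0},{1},{2,3},{4}}
Fixed point at round 3; 4 class(es).
[2]={2,3}  [3]={2,3}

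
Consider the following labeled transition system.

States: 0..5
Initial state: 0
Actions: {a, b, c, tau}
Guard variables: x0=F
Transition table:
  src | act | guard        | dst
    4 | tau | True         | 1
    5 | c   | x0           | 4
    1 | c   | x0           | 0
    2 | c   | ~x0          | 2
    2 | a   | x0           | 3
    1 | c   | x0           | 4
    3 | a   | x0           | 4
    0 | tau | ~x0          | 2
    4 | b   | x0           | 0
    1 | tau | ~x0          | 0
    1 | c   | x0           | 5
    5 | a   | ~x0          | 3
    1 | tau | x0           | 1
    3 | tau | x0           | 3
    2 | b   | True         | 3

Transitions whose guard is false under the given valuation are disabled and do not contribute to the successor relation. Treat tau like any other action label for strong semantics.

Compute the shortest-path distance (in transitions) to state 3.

Layered search for 3:
  depth 0: {0}
  depth 1: {2}
  depth 2: {3}
3 enters at depth 2; path tau·b

Answer: 2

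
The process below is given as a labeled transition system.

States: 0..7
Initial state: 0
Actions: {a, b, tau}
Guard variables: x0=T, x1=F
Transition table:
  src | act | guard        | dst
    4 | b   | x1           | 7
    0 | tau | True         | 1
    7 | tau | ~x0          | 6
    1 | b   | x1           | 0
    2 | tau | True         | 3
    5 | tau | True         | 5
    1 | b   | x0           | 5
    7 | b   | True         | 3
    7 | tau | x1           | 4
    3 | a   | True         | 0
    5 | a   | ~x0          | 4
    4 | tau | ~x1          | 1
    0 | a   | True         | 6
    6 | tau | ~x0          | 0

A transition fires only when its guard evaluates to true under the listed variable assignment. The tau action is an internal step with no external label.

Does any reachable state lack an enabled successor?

Answer: DEADLOCK at state 6

Analysis:
Reach set: {0,1,5,6}
  0: a→6  tau→1  [2 out]
  1: b→5  [1 out]
  5: tau→5  [1 out]
  6: ∅  [STUCK]
witness 6: a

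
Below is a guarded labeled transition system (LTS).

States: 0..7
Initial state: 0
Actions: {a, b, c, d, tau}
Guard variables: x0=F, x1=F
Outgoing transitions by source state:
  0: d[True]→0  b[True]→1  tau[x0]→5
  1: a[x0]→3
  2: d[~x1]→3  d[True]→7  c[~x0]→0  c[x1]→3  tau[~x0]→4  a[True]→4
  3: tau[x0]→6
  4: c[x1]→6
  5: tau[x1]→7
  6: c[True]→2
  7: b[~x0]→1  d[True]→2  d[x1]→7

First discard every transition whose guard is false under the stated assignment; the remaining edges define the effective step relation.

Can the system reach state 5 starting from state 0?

Answer: UNREACHABLE

Analysis:
10 transition(s) survive guard evaluation.
Layer 0: {0}
Layer 1: {1}  now seen {0,1}
R = {0,1}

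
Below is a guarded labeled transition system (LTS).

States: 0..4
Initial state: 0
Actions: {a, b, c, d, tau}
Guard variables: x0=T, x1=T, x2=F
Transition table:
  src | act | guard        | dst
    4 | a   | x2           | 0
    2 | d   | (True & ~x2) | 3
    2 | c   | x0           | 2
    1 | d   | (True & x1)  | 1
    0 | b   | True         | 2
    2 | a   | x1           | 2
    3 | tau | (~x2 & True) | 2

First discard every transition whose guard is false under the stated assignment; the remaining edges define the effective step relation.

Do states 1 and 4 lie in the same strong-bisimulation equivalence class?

Answer: NOT BISIMILAR

Trace:
Refine partition for ~:
  π0 = {{0,1,2,3,4}}
  π1 = {{0},{1},{2},{3},{4}}
stable after 2 split(s): 5 block(s)
[1]={1}  [4]={4}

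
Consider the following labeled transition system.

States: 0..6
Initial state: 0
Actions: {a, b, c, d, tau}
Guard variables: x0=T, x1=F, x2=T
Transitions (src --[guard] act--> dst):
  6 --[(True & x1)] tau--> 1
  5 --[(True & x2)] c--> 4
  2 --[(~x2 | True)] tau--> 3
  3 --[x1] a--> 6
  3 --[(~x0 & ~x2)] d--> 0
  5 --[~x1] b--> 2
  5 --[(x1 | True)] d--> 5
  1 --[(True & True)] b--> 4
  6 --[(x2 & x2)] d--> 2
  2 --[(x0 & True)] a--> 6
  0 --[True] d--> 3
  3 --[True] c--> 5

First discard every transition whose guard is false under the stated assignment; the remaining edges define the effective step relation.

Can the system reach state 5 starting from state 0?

Guard filter leaves 9 enabled edge(s).
Layer 0: {0}
Layer 1: {3}  now seen {0,3}
Layer 2: {5}  now seen {0,3,5}
Layer 3: {2,4}  now seen {0,2,3,4,5}
Layer 4: {6}  now seen {0,2,3,4,5,6}
Reach set: {0,2,3,4,5,6}
Path to 5: d·c

Answer: REACHABLE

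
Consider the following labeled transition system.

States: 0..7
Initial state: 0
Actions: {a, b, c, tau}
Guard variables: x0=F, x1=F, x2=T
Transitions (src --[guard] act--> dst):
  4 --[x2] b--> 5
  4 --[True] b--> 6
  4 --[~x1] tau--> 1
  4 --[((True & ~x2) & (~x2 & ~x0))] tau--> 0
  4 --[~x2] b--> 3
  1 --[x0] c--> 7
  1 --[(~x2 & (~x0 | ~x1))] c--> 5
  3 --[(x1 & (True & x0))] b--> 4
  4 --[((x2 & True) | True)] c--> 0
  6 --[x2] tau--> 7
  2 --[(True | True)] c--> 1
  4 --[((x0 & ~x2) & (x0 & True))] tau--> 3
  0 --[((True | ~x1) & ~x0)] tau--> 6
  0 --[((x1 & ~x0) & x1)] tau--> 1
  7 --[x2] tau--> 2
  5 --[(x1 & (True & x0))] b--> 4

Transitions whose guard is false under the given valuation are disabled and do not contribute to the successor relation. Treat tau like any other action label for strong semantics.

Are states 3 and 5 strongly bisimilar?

Answer: BISIMILAR

Working:
Bisimulation quotient by refinement:
  round 0: {{0,1,2,3,4,5,6,7}}
  round 1: {{0,6,7},{1,3,5},{2},{4}}
  round 2: {{0,6},{1,3,5},{2},{4},{7}}
  round 3: {{0},{1,3,5},{2},{4},{6},{7}}
stable after 4 split(s): 6 block(s)
[3]={1,3,5}  [5]={1,3,5}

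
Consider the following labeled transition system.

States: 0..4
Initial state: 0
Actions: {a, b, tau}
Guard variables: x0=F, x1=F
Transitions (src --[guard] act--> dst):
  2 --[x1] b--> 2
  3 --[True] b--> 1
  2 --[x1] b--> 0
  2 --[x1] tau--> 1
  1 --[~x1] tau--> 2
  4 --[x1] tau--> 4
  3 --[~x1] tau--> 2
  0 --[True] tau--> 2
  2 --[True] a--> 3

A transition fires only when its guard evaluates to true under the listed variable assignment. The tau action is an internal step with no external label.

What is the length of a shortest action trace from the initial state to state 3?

Layered search for 3:
  depth 0: {0}
  depth 1: {2}
  depth 2: {3}
first hit 3 at d=2 via tau·a

Answer: 2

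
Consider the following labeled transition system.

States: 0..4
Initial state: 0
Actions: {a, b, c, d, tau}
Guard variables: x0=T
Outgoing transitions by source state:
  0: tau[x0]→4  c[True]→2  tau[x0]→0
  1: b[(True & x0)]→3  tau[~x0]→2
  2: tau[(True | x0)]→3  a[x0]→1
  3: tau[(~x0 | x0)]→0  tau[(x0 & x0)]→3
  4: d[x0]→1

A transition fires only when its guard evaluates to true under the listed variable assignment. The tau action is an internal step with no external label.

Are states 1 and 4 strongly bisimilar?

Refine partition for ~:
  π0 = {{0,1,2,3,4}}
  π1 = {{0},{1},{2},{3},{4}}
5 equivalence class(es) (converged in 2)
1∈{1}, 4∈{4}

Answer: NOT BISIMILAR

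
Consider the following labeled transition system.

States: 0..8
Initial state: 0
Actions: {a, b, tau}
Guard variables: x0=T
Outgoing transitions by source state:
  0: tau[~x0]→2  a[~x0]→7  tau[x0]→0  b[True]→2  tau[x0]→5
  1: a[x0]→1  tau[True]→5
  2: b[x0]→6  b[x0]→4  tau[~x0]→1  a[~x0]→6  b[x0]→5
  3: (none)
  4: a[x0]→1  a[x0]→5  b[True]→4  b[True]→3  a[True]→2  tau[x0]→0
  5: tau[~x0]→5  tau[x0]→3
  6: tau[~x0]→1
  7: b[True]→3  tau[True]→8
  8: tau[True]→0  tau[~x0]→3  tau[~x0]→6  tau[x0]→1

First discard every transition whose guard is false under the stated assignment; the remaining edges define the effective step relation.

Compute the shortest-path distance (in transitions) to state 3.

BFS to 3:
  Layer 0: {0}
  Layer 1: {2,5}
  Layer 2: {3,4,6}
first hit 3 at d=2 via tau·tau

Answer: 2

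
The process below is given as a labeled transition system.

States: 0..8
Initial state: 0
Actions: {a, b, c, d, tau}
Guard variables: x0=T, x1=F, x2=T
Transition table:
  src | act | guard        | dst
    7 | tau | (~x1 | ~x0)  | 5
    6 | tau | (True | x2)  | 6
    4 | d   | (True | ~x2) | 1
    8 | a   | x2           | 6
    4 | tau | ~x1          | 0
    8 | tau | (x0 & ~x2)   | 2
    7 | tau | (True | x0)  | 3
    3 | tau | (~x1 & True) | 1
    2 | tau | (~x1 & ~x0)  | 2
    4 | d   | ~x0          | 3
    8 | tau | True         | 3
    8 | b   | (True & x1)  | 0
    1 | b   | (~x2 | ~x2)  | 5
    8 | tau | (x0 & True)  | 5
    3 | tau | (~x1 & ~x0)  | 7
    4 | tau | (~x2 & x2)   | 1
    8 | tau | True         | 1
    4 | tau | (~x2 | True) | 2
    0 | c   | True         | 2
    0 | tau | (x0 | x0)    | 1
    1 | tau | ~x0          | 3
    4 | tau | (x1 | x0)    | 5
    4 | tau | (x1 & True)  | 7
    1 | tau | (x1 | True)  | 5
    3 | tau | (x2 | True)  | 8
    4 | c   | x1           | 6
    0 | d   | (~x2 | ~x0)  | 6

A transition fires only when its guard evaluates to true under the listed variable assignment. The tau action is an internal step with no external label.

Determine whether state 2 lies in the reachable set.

Answer: REACHABLE

Analysis:
After dropping false guards: 16 live edges.
Layer 0: {0}
Layer 1: {1,2}  now seen {0,1,2}
Layer 2: {5}  now seen {0,1,2,5}
Reach set: {0,1,2,5}
trace reaching 2: c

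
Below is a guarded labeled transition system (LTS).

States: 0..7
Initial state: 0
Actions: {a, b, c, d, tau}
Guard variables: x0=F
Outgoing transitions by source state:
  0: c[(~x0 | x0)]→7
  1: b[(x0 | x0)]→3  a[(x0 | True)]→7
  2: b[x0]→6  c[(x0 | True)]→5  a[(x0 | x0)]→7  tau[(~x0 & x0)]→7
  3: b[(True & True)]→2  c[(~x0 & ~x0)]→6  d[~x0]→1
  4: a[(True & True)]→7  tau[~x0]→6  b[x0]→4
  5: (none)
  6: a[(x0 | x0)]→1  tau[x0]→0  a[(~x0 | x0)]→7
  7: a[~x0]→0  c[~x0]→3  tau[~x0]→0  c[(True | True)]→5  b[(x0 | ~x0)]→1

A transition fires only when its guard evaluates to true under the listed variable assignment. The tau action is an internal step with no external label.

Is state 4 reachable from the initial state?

Answer: UNREACHABLE

Analysis:
Guard filter leaves 14 enabled edge(s).
Layer 0: {0}
Layer 1: {7}  total {0,7}
Layer 2: {1,3,5}  total {0,1,3,5,7}
Layer 3: {2,6}  total {0,1,2,3,5,6,7}
Reach set: {0,1,2,3,5,6,7}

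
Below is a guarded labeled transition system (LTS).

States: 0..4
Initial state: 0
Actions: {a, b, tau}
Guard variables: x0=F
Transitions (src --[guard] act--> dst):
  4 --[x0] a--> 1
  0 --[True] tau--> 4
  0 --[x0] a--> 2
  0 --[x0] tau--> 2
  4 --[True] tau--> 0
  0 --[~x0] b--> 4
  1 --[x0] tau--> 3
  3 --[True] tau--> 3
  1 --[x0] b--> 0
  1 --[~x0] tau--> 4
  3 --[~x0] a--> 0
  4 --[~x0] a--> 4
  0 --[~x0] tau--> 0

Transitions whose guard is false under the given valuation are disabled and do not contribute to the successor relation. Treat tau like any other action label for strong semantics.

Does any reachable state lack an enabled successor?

Reachable = {0,4}
  0: b→4  tau→0  tau→4  [deg 3]
  4: a→4  tau→0  [deg 2]

Answer: DEADLOCK-FREE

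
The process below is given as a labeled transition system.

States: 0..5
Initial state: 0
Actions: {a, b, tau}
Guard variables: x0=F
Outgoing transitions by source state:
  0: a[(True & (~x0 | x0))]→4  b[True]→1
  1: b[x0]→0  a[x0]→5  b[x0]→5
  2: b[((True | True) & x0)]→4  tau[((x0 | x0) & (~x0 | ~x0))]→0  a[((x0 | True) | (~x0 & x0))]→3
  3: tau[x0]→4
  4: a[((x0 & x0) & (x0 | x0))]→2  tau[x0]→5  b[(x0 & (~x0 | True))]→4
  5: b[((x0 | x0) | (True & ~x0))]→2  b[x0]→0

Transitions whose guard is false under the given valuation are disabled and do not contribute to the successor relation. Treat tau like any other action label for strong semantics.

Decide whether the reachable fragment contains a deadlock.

Answer: DEADLOCK at state 1

Trace:
R = {0,1,4}
  0: a→4  b→1  [2 exit(s)]
  1: ∅  [deadlock]
  4: ∅  [deadlock]
witness 1: b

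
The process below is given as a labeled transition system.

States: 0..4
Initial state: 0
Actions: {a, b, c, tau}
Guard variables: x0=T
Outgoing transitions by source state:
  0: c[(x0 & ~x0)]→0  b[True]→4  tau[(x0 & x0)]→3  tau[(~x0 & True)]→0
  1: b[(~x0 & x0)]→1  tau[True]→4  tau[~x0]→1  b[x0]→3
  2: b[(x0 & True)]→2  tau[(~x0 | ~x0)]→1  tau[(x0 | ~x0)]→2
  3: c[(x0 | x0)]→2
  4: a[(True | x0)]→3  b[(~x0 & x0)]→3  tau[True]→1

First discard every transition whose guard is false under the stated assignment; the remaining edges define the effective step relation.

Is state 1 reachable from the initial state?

After dropping false guards: 9 live edges.
Layer 0: {0}
Layer 1: {3,4}  now seen {0,3,4}
Layer 2: {1,2}  now seen {0,1,2,3,4}
Reachable = {0,1,2,3,4}
Path to 1: b·tau

Answer: REACHABLE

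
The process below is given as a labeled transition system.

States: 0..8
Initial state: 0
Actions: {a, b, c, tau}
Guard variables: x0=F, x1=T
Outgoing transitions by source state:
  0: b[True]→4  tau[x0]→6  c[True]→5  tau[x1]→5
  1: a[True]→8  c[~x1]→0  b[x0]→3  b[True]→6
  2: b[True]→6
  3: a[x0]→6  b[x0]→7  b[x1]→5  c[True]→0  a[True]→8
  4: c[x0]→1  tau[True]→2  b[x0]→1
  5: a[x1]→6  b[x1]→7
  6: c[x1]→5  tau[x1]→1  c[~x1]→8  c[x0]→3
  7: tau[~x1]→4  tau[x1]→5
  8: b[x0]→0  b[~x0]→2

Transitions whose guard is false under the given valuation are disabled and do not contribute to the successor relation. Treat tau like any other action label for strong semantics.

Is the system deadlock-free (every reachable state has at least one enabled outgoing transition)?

Answer: DEADLOCK-FREE

Analysis:
Reach set: {0,1,2,4,5,6,7,8}
  0: b→4  c→5  tau→5  [3 out]
  1: a→8  b→6  [2 out]
  2: b→6  [1 out]
  4: tau→2  [1 out]
  5: a→6  b→7  [2 out]
  6: c→5  tau→1  [2 out]
  7: tau→5  [1 out]
  8: b→2  [1 out]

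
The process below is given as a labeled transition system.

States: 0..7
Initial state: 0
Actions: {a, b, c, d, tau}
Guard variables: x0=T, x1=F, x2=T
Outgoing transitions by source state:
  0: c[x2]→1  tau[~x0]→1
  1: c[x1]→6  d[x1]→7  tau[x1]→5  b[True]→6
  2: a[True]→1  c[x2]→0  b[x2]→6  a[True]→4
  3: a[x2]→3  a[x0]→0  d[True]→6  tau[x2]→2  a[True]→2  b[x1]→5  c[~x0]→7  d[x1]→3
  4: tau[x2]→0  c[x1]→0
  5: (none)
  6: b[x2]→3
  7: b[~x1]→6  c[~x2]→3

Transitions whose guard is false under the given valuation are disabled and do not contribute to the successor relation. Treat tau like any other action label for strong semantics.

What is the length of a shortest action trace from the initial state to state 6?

Layered search for 6:
  Layer 0: {0}
  Layer 1: {1}
  Layer 2: {6}
depth(6)=2, e.g. c·b

Answer: 2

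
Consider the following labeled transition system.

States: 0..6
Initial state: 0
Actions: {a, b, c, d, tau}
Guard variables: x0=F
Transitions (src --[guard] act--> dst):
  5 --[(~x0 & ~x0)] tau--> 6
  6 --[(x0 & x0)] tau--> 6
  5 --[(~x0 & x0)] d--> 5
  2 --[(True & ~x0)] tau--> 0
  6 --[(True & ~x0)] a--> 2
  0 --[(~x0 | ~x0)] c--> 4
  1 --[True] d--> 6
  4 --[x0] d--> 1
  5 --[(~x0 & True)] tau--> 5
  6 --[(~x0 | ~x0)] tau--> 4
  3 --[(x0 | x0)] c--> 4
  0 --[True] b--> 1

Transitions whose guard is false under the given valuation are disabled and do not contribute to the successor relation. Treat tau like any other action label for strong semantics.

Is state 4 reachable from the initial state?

Answer: REACHABLE

Trace:
After dropping false guards: 8 live edges.
depth 0: {0}
depth 1: {1,4}  total {0,1,4}
depth 2: {6}  total {0,1,4,6}
depth 3: {2}  total {0,1,2,4,6}
R = {0,1,2,4,6}
witness 4: c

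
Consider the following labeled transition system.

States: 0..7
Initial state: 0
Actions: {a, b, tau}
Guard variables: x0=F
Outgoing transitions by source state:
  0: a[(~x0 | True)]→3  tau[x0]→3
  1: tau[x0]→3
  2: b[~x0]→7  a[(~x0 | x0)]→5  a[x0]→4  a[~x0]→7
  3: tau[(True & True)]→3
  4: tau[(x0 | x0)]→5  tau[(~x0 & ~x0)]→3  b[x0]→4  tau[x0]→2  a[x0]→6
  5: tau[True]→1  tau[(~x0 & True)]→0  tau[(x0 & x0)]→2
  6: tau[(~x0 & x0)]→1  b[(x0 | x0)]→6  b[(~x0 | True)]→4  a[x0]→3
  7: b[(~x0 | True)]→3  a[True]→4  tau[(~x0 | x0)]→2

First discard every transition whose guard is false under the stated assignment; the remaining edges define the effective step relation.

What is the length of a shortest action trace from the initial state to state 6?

Breadth-first toward 6:
  Layer 0: {0}
  Layer 1: {3}
6 never appears.

Answer: UNREACHABLE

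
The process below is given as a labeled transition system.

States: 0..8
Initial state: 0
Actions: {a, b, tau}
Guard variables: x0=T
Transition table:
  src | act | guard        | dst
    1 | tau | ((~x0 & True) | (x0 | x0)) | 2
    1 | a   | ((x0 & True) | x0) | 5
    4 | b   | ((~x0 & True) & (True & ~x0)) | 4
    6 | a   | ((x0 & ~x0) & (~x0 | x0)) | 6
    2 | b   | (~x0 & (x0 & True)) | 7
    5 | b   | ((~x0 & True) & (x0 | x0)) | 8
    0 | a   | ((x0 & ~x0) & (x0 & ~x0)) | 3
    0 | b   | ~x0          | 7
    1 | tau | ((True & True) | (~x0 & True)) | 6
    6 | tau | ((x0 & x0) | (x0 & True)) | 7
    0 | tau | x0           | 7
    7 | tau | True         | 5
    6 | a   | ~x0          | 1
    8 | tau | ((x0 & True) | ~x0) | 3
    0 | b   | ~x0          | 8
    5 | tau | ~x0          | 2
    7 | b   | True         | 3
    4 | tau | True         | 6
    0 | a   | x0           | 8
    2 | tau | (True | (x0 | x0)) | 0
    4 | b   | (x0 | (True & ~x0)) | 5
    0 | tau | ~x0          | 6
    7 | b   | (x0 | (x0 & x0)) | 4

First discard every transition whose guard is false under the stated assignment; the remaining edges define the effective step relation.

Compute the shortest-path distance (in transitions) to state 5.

Answer: 2

Analysis:
BFS to 5:
  depth 0: {0}
  depth 1: {7,8}
  depth 2: {3,4,5}
first hit 5 at d=2 via tau·tau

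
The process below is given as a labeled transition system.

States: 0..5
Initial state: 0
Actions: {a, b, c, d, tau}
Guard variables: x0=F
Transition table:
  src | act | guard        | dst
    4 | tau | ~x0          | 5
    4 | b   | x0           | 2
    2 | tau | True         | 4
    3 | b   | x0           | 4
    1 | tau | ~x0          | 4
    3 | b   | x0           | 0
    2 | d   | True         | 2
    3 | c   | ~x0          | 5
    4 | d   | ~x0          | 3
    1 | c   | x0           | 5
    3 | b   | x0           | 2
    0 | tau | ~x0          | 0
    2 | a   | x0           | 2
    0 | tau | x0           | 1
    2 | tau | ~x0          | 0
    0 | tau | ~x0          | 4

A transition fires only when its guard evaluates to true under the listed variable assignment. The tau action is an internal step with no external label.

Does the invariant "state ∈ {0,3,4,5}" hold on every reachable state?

Inv-set: {0,3,4,5}
R = {0,3,4,5}
  0: ✓
  3: ✓
  4: ✓
  5: ✓

Answer: INVARIANT HOLDS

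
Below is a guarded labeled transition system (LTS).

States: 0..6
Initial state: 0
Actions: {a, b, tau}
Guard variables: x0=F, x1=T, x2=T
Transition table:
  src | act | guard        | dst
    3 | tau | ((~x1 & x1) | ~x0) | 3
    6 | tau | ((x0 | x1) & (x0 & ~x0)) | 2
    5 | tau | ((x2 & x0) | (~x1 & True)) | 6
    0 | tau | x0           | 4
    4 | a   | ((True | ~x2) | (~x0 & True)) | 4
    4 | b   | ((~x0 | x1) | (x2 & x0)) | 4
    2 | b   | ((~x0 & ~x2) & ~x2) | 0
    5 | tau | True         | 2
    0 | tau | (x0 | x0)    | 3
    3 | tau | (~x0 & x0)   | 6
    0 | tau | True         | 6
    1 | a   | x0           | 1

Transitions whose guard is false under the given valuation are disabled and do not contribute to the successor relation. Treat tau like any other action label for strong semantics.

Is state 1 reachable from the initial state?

5 transition(s) survive guard evaluation.
depth 0: {0}
depth 1: {6}  total {0,6}
R = {0,6}

Answer: UNREACHABLE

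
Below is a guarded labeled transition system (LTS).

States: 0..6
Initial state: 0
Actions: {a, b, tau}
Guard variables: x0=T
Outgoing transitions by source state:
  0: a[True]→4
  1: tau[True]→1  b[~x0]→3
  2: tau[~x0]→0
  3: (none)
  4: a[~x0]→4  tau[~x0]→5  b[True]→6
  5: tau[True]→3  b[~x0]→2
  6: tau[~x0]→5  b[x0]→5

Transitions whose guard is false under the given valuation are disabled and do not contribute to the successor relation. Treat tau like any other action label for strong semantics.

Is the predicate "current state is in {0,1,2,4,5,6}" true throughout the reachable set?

Answer: INVARIANT VIOLATED at state 3

Analysis:
Inv-set: {0,1,2,4,5,6}
Reachable = {0,3,4,5,6}
  0: ✓
  3: ✗ unsafe
  4: ✓
  5: ✓
  6: ✓
reach 3 via a·b·b·tau — violates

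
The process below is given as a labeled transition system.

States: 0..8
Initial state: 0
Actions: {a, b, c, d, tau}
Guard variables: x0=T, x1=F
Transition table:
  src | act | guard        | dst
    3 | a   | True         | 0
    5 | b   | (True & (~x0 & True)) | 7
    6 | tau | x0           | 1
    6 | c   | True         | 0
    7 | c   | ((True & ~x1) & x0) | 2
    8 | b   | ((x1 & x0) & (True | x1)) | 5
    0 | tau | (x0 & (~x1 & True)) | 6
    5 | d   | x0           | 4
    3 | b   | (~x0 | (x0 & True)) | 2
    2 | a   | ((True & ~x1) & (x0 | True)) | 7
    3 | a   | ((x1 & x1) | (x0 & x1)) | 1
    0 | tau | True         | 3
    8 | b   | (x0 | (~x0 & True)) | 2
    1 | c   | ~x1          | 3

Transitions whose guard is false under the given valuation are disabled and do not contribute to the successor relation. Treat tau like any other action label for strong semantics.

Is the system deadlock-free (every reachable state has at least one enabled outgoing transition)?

Answer: DEADLOCK-FREE

Working:
R = {0,1,2,3,6,7}
  0: tau→3  tau→6  [2 exit(s)]
  1: c→3  [1 exit(s)]
  2: a→7  [1 exit(s)]
  3: a→0  b→2  [2 exit(s)]
  6: c→0  tau→1  [2 exit(s)]
  7: c→2  [1 exit(s)]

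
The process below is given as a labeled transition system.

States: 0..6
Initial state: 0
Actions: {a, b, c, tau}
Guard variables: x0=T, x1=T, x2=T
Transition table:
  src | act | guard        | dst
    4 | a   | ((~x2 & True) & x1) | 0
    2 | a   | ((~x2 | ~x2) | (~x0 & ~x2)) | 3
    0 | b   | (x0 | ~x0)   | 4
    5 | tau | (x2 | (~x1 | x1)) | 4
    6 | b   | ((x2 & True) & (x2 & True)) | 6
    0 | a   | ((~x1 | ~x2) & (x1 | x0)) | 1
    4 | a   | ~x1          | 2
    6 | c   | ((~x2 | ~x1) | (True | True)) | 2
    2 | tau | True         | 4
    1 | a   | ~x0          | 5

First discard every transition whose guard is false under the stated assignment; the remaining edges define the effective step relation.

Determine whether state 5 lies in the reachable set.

Answer: UNREACHABLE

Working:
Guard filter leaves 5 enabled edge(s).
depth 0: {0}
depth 1: {4}  cumulative {0,4}
R = {0,4}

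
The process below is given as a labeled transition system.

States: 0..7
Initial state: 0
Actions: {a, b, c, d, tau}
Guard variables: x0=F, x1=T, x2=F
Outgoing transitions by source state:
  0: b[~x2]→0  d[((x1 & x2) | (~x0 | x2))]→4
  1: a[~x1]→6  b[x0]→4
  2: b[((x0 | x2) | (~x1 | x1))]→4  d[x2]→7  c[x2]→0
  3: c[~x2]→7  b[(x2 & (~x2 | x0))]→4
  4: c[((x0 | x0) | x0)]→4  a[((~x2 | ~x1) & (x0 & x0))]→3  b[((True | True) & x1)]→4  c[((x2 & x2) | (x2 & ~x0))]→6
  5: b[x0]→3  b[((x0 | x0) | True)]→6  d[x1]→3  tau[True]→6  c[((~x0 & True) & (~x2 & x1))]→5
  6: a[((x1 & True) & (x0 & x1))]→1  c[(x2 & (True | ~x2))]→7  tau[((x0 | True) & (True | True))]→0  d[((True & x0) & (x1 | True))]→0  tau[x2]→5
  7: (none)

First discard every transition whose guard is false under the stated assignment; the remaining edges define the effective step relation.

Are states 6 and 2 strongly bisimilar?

Compute ~ classes (split until stable):
  π0 = {{0,1,2,3,4,5,6,7}}
  π1 = {{0},{1,7},{2,4},{3},{5},{6}}
stable after 2 split(s): 6 block(s)
class of 6: {6}; class of 2: {2,4}

Answer: NOT BISIMILAR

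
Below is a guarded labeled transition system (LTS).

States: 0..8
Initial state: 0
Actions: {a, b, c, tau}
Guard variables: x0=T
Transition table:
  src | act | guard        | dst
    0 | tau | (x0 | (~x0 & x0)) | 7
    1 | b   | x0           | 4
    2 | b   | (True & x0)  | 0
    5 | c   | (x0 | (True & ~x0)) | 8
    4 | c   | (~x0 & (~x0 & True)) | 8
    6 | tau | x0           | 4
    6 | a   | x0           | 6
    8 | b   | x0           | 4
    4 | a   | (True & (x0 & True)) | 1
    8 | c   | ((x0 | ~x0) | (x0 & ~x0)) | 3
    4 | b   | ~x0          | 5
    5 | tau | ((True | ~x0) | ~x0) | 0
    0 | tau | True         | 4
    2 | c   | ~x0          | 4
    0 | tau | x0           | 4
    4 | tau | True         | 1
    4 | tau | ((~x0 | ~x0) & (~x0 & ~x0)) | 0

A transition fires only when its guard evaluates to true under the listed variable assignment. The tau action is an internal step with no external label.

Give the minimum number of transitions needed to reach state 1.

Answer: 2

Working:
Layered search for 1:
  Layer 0: {0}
  Layer 1: {4,7}
  Layer 2: {1}
depth(1)=2, e.g. tau·a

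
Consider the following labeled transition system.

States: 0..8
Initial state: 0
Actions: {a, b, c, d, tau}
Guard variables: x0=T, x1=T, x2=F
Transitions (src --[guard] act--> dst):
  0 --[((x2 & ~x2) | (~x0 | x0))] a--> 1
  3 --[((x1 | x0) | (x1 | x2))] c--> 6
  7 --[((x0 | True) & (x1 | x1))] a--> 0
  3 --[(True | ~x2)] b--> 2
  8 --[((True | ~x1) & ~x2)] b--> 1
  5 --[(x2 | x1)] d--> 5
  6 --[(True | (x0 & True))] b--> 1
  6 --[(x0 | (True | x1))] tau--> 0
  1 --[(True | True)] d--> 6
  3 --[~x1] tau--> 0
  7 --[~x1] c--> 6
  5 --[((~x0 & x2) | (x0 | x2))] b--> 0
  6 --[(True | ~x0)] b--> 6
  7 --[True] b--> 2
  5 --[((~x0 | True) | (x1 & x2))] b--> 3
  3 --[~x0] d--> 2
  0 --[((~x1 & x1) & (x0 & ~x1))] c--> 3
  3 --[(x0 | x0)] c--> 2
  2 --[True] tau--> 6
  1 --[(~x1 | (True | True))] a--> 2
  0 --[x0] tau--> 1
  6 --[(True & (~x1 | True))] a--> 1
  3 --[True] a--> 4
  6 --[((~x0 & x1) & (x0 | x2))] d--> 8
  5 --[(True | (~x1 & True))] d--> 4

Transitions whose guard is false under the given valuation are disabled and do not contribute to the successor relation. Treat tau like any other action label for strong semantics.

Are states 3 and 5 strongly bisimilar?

Bisimulation quotient by refinement:
  π0 = {{0,1,2,3,4,5,6,7,8}}
  π1 = {{0},{1},{2},{3},{4},{5},{6},{7},{8}}
stable after 2 split(s): 9 block(s)
class of 3: {3}; class of 5: {5}

Answer: NOT BISIMILAR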